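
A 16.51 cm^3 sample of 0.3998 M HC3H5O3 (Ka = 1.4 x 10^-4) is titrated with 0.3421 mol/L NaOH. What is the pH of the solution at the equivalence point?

n(HC3H5O3) = 0.3998 x 0.01651 = 0.006601 mol; V(NaOH) at equivalence = 0.006601/0.3421 = 0.01929 L.
At equivalence all the acid is converted to C3H5O3-; total volume = 0.01651 + 0.01929 = 0.03580 L, so [C3H5O3-] = 0.006601/0.03580 = 0.1844 M.
Kb = Kw/Ka = 1.0e-14 / 1.4 x 10^-4 = 7.14e-11.
[OH^-] = sqrt(Kb x [C3H5O3-]) = sqrt(7.14e-11 x 0.1844) = 3.63e-6 M.
pOH = 5.44, so pH = 14.00 - 5.44 = 8.56.

8.56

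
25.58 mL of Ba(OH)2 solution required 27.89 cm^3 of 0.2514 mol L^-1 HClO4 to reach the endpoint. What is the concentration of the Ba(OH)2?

n(HClO4) delivered = 0.2514 x 0.02789 = 0.007012 mol.
The reaction is 1 Ba(OH)2 + 2 HClO4, so n(Ba(OH)2) = 0.007012 x 1/2 = 0.003506 mol.
[Ba(OH)2] = 0.003506 mol / 0.02558 L = 0.137 M.

0.137 M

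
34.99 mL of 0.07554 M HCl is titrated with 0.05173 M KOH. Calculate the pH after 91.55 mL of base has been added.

n(acid) = 0.07554 x 0.03499 = 0.002643 mol; n(KOH) added = 0.05173 x 0.09155 = 0.004736 mol.
Base is in excess by 0.004736 - 0.002643 = 0.002093 mol in a total volume of 0.1265 L.
[OH^-] = 0.002093/0.1265 = 0.01654 M, so pOH = 1.78 and pH = 14.00 - 1.78 = 12.22.

12.22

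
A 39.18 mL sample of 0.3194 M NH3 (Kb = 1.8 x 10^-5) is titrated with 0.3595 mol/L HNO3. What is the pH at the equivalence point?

n(NH3) = 0.3194 x 0.03918 = 0.01251 mol; V(HNO3) at equivalence = 0.01251/0.3595 = 0.03481 L.
At equivalence the base is fully converted to NH4+; total volume = 0.07399 L, so [NH4+] = 0.01251/0.07399 = 0.1691 M.
Ka(NH4+) = Kw/Kb = 1.0e-14 / 1.8 x 10^-5 = 5.56e-10.
[H^+] = sqrt(Ka x [NH4+]) = sqrt(5.56e-10 x 0.1691) = 9.69e-6 M.
pH = -log(9.69e-6) = 5.01.

5.01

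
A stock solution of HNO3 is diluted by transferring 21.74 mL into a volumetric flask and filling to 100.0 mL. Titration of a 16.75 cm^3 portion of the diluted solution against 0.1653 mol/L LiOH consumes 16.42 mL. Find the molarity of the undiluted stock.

n(LiOH) = 0.1653 x 0.01642 = 0.002714 mol.
n(HNO3) in the aliquot = 0.002714 mol.
[diluted HNO3] = 0.002714 / 0.01675 = 0.1620 M.
Dilution factor = 100.0/21.74 = 4.600, so [stock] = 0.1620 x 4.600 = 0.745 M.

0.745 M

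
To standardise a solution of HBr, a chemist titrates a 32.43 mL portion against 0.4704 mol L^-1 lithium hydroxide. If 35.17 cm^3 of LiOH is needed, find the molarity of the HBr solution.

0.510 M

n(LiOH) delivered = 0.4704 x 0.03517 = 0.01654 mol.
For a 1:1 reaction, n(HBr) = 0.01654 mol.
[HBr] = 0.01654 mol / 0.03243 L = 0.510 M.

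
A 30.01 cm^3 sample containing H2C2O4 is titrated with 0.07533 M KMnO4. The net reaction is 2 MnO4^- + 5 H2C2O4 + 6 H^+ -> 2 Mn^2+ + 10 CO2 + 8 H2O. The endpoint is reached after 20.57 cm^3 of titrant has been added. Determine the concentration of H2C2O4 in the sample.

0.129 M

n(KMnO4) = 0.07533 x 0.02057 = 0.001550 mol.
From the balanced equation, 2 mol KMnO4 reacts with 5 mol H2C2O4, so n(H2C2O4) = 0.001550 x 5/2 = 0.003874 mol.
[H2C2O4] = 0.003874 / 0.03001 L = 0.129 M.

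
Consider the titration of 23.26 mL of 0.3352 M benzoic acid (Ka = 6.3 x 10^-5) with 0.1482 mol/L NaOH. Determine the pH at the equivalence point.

8.61

n(C6H5COOH) = 0.3352 x 0.02326 = 0.007797 mol; V(NaOH) at equivalence = 0.007797/0.1482 = 0.05261 L.
At equivalence all the acid is converted to C6H5COO-; total volume = 0.02326 + 0.05261 = 0.07587 L, so [C6H5COO-] = 0.007797/0.07587 = 0.1028 M.
Kb = Kw/Ka = 1.0e-14 / 6.3 x 10^-5 = 1.59e-10.
[OH^-] = sqrt(Kb x [C6H5COO-]) = sqrt(1.59e-10 x 0.1028) = 4.04e-6 M.
pOH = 5.39, so pH = 14.00 - 5.39 = 8.61.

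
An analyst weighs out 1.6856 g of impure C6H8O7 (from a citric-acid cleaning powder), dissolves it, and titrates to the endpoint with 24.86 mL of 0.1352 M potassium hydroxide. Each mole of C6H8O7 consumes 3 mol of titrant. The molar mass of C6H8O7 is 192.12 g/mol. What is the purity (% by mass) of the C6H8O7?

12.8%

n(KOH) = 0.1352 x 0.02486 = 0.003361 mol.
n(C6H8O7) = 0.003361 / 3 = 0.001120 mol.
mass of C6H8O7 = 0.001120 x 192.12 = 0.2152 g.
% purity = 0.2152 / 1.6856 x 100 = 12.8%.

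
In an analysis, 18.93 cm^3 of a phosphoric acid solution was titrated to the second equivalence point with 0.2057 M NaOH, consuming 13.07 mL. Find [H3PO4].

0.0710 M

n(NaOH) = 0.2057 x 0.01307 = 0.002688 mol.
At the second equivalence point, 2 mol OH^- react per mol H3PO4, so n(H3PO4) = 0.002688 / 2 = 0.001344 mol.
[H3PO4] = 0.001344 / 0.01893 L = 0.0710 M.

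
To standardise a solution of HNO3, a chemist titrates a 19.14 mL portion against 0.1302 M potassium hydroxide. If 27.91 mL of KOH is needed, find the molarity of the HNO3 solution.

n(KOH) delivered = 0.1302 x 0.02791 = 0.003634 mol.
For a 1:1 reaction, n(HNO3) = 0.003634 mol.
[HNO3] = 0.003634 mol / 0.01914 L = 0.190 M.

0.190 M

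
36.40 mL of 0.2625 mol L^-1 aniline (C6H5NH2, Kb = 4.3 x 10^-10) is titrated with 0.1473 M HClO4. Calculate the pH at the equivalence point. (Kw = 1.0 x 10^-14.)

2.83

n(C6H5NH2) = 0.2625 x 0.03640 = 0.009555 mol; V(HClO4) at equivalence = 0.009555/0.1473 = 0.06487 L.
At equivalence the base is fully converted to C6H5NH3+; total volume = 0.1013 L, so [C6H5NH3+] = 0.009555/0.1013 = 0.09435 M.
Ka(C6H5NH3+) = Kw/Kb = 1.0e-14 / 4.3 x 10^-10 = 2.33e-5.
[H^+] = sqrt(Ka x [C6H5NH3+]) = sqrt(2.33e-5 x 0.09435) = 0.00148 M.
pH = -log(0.00148) = 2.83.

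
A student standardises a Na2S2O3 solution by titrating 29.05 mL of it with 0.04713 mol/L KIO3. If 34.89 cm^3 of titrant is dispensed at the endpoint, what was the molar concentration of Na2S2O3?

0.340 M

n(KIO3) = 0.04713 x 0.03489 = 0.001644 mol.
From the balanced equation, 1 mol KIO3 reacts with 6 mol Na2S2O3, so n(Na2S2O3) = 0.001644 x 6/1 = 0.009866 mol.
[Na2S2O3] = 0.009866 / 0.02905 L = 0.340 M.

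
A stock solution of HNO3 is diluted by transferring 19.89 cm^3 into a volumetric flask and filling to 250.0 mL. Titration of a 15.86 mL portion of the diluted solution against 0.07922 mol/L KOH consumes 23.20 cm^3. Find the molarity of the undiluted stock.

n(KOH) = 0.07922 x 0.02320 = 0.001838 mol.
n(HNO3) in the aliquot = 0.001838 mol.
[diluted HNO3] = 0.001838 / 0.01586 = 0.1159 M.
Dilution factor = 250.0/19.89 = 12.57, so [stock] = 0.1159 x 12.57 = 1.46 M.

1.46 M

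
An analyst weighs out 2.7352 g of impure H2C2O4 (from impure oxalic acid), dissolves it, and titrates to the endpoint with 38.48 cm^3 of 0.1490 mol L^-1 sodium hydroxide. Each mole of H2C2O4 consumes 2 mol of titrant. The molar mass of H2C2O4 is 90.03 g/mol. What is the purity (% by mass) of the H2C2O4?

n(NaOH) = 0.1490 x 0.03848 = 0.005734 mol.
n(H2C2O4) = 0.005734 / 2 = 0.002867 mol.
mass of H2C2O4 = 0.002867 x 90.03 = 0.2581 g.
% purity = 0.2581 / 2.7352 x 100 = 9.44%.

9.44%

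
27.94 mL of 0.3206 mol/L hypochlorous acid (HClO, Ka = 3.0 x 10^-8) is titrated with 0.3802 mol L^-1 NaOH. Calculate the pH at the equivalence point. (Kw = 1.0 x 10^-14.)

10.38

n(HClO) = 0.3206 x 0.02794 = 0.008958 mol; V(NaOH) at equivalence = 0.008958/0.3802 = 0.02356 L.
At equivalence all the acid is converted to ClO-; total volume = 0.02794 + 0.02356 = 0.05150 L, so [ClO-] = 0.008958/0.05150 = 0.1739 M.
Kb = Kw/Ka = 1.0e-14 / 3.0 x 10^-8 = 3.33e-7.
[OH^-] = sqrt(Kb x [ClO-]) = sqrt(3.33e-7 x 0.1739) = 0.000241 M.
pOH = 3.62, so pH = 14.00 - 3.62 = 10.38.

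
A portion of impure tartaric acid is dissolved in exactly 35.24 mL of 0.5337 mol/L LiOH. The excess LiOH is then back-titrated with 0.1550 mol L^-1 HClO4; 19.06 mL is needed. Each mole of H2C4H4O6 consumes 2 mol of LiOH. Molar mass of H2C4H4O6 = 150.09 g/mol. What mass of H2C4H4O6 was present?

Total n(LiOH) added = 0.5337 x 0.03524 = 0.01881 mol.
n(HClO4) used = 0.1550 x 0.01906 = 0.002954 mol, which equals the excess n(LiOH).
So n(LiOH) consumed by the sample = 0.01881 - 0.002954 = 0.01585 mol.
n(H2C4H4O6) = 0.01585 / 2 = 0.007927 mol.
mass = 0.007927 mol x 150.09 g/mol = 1.19 g.

1.19 g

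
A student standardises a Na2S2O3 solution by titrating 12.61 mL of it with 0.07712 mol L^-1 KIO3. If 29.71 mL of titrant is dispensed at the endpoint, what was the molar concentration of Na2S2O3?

1.09 M

n(KIO3) = 0.07712 x 0.02971 = 0.002291 mol.
From the balanced equation, 1 mol KIO3 reacts with 6 mol Na2S2O3, so n(Na2S2O3) = 0.002291 x 6/1 = 0.01375 mol.
[Na2S2O3] = 0.01375 / 0.01261 L = 1.09 M.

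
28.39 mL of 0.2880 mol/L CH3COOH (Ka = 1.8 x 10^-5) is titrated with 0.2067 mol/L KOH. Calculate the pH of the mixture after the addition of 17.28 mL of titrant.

Initial n(CH3COOH) = 0.2880 x 0.02839 = 0.008176 mol.
n(KOH) added = 0.2067 x 0.01728 = 0.003572 mol, converting that many moles of CH3COOH to CH3COO-.
Remaining n(CH3COOH) = 0.004605 mol; n(CH3COO-) = 0.003572 mol.
By Henderson-Hasselbalch, pH = pKa + log([A^-]/[HA]) = 4.74 + log(0.003572/0.004605) = 4.74 + (-0.11) = 4.63.

4.63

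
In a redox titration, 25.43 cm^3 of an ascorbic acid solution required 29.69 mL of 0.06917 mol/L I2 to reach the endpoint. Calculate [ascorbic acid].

0.0808 M

n(I2) = 0.06917 x 0.02969 = 0.002054 mol.
From the balanced equation, 1 mol I2 reacts with 1 mol ascorbic acid, so n(ascorbic acid) = 0.002054 x 1/1 = 0.002054 mol.
[ascorbic acid] = 0.002054 / 0.02543 L = 0.0808 M.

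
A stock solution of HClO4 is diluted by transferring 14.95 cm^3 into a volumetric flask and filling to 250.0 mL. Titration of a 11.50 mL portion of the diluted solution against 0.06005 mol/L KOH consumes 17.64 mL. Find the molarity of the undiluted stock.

1.54 M

n(KOH) = 0.06005 x 0.01764 = 0.001059 mol.
n(HClO4) in the aliquot = 0.001059 mol.
[diluted HClO4] = 0.001059 / 0.01150 = 0.09211 M.
Dilution factor = 250.0/14.95 = 16.72, so [stock] = 0.09211 x 16.72 = 1.54 M.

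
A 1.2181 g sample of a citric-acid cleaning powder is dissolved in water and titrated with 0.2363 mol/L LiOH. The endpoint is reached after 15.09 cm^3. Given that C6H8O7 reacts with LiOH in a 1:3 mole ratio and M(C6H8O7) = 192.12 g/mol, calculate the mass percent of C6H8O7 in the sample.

18.7%

n(LiOH) = 0.2363 x 0.01509 = 0.003566 mol.
n(C6H8O7) = 0.003566 / 3 = 0.001189 mol.
mass of C6H8O7 = 0.001189 x 192.12 = 0.2284 g.
% purity = 0.2284 / 1.2181 x 100 = 18.7%.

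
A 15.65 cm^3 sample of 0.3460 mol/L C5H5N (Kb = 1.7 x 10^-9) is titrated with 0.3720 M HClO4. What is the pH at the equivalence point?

2.99

n(C5H5N) = 0.3460 x 0.01565 = 0.005415 mol; V(HClO4) at equivalence = 0.005415/0.3720 = 0.01456 L.
At equivalence the base is fully converted to C5H5NH+; total volume = 0.03021 L, so [C5H5NH+] = 0.005415/0.03021 = 0.1793 M.
Ka(C5H5NH+) = Kw/Kb = 1.0e-14 / 1.7 x 10^-9 = 5.88e-6.
[H^+] = sqrt(Ka x [C5H5NH+]) = sqrt(5.88e-6 x 0.1793) = 0.00103 M.
pH = -log(0.00103) = 2.99.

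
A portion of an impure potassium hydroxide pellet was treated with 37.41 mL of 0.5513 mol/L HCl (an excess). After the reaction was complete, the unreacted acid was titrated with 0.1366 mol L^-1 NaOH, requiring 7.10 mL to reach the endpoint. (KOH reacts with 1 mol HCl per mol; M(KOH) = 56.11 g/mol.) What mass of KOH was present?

Total n(HCl) added = 0.5513 x 0.03741 = 0.02062 mol.
n(NaOH) used = 0.1366 x 0.007100 = 0.0009699 mol, which equals the excess n(HCl).
So n(HCl) consumed by the sample = 0.02062 - 0.0009699 = 0.01965 mol.
n(KOH) = 0.01965 / 1 = 0.01965 mol.
mass = 0.01965 mol x 56.11 g/mol = 1.10 g.

1.10 g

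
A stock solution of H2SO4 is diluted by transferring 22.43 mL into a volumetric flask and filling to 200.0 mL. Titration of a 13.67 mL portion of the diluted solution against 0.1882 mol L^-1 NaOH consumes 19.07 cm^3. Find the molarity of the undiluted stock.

1.17 M

n(NaOH) = 0.1882 x 0.01907 = 0.003589 mol.
n(H2SO4) in the aliquot = 0.003589 x 1/2 = 0.001794 mol.
[diluted H2SO4] = 0.001794 / 0.01367 = 0.1313 M.
Dilution factor = 200.0/22.43 = 8.917, so [stock] = 0.1313 x 8.917 = 1.17 M.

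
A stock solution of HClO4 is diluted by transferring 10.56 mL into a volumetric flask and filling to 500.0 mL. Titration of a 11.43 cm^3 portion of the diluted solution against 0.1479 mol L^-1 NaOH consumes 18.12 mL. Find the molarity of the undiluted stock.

11.1 M

n(NaOH) = 0.1479 x 0.01812 = 0.002680 mol.
n(HClO4) in the aliquot = 0.002680 mol.
[diluted HClO4] = 0.002680 / 0.01143 = 0.2345 M.
Dilution factor = 500.0/10.56 = 47.35, so [stock] = 0.2345 x 47.35 = 11.1 M.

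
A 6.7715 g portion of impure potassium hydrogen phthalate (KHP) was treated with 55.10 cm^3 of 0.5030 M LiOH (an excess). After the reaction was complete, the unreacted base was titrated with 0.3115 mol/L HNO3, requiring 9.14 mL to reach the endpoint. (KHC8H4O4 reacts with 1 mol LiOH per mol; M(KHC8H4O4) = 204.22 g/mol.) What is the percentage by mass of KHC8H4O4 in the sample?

Total n(LiOH) added = 0.5030 x 0.05510 = 0.02772 mol.
n(HNO3) used = 0.3115 x 0.009140 = 0.002847 mol, which equals the excess n(LiOH).
So n(LiOH) consumed by the sample = 0.02772 - 0.002847 = 0.02487 mol.
n(KHC8H4O4) = 0.02487 / 1 = 0.02487 mol.
mass KHC8H4O4 = 0.02487 x 204.22 = 5.079 g, so %KHC8H4O4 = 5.079/6.7715 x 100 = 75.0%.

75.0%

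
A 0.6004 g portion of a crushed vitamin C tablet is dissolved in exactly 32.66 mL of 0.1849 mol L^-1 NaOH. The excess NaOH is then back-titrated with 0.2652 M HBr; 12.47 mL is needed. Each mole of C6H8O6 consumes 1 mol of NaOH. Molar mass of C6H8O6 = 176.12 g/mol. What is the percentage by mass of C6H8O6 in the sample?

Total n(NaOH) added = 0.1849 x 0.03266 = 0.006039 mol.
n(HBr) used = 0.2652 x 0.01247 = 0.003307 mol, which equals the excess n(NaOH).
So n(NaOH) consumed by the sample = 0.006039 - 0.003307 = 0.002732 mol.
n(C6H8O6) = 0.002732 / 1 = 0.002732 mol.
mass C6H8O6 = 0.002732 x 176.12 = 0.4811 g, so %C6H8O6 = 0.4811/0.6004 x 100 = 80.1%.

80.1%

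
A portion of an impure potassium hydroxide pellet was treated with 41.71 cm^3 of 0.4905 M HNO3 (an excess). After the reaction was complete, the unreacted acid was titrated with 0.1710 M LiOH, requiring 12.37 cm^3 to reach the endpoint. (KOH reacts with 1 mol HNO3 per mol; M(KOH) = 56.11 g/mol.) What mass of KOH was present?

Total n(HNO3) added = 0.4905 x 0.04171 = 0.02046 mol.
n(LiOH) used = 0.1710 x 0.01237 = 0.002115 mol, which equals the excess n(HNO3).
So n(HNO3) consumed by the sample = 0.02046 - 0.002115 = 0.01834 mol.
n(KOH) = 0.01834 / 1 = 0.01834 mol.
mass = 0.01834 mol x 56.11 g/mol = 1.03 g.

1.03 g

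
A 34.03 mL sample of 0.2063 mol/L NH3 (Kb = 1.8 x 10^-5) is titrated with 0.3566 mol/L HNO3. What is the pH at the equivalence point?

n(NH3) = 0.2063 x 0.03403 = 0.007020 mol; V(HNO3) at equivalence = 0.007020/0.3566 = 0.01969 L.
At equivalence the base is fully converted to NH4+; total volume = 0.05372 L, so [NH4+] = 0.007020/0.05372 = 0.1307 M.
Ka(NH4+) = Kw/Kb = 1.0e-14 / 1.8 x 10^-5 = 5.56e-10.
[H^+] = sqrt(Ka x [NH4+]) = sqrt(5.56e-10 x 0.1307) = 8.52e-6 M.
pH = -log(8.52e-6) = 5.07.

5.07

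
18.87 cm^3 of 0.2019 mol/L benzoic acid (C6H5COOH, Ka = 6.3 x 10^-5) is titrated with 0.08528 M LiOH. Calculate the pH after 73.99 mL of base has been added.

n(acid) = 0.2019 x 0.01887 = 0.003810 mol; n(LiOH) added = 0.08528 x 0.07399 = 0.006310 mol.
Base is in excess by 0.006310 - 0.003810 = 0.002500 mol in a total volume of 0.09286 L.
[OH^-] = 0.002500/0.09286 = 0.02692 M, so pOH = 1.57 and pH = 14.00 - 1.57 = 12.43.

12.43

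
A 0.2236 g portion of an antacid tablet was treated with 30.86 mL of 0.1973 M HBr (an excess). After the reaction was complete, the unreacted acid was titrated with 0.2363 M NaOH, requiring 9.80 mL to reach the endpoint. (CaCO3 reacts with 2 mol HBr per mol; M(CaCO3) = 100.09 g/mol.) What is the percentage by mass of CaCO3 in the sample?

Total n(HBr) added = 0.1973 x 0.03086 = 0.006089 mol.
n(NaOH) used = 0.2363 x 0.009800 = 0.002316 mol, which equals the excess n(HBr).
So n(HBr) consumed by the sample = 0.006089 - 0.002316 = 0.003773 mol.
n(CaCO3) = 0.003773 / 2 = 0.001886 mol.
mass CaCO3 = 0.001886 x 100.09 = 0.1888 g, so %CaCO3 = 0.1888/0.2236 x 100 = 84.4%.

84.4%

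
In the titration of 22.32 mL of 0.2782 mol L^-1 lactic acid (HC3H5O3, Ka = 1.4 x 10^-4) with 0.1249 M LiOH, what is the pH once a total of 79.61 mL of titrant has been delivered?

12.56

n(acid) = 0.2782 x 0.02232 = 0.006209 mol; n(LiOH) added = 0.1249 x 0.07961 = 0.009943 mol.
Base is in excess by 0.009943 - 0.006209 = 0.003734 mol in a total volume of 0.1019 L.
[OH^-] = 0.003734/0.1019 = 0.03663 M, so pOH = 1.44 and pH = 14.00 - 1.44 = 12.56.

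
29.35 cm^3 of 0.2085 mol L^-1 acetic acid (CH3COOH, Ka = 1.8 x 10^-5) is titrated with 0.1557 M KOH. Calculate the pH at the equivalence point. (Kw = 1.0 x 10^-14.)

n(CH3COOH) = 0.2085 x 0.02935 = 0.006119 mol; V(KOH) at equivalence = 0.006119/0.1557 = 0.03930 L.
At equivalence all the acid is converted to CH3COO-; total volume = 0.02935 + 0.03930 = 0.06865 L, so [CH3COO-] = 0.006119/0.06865 = 0.08914 M.
Kb = Kw/Ka = 1.0e-14 / 1.8 x 10^-5 = 5.56e-10.
[OH^-] = sqrt(Kb x [CH3COO-]) = sqrt(5.56e-10 x 0.08914) = 7.04e-6 M.
pOH = 5.15, so pH = 14.00 - 5.15 = 8.85.

8.85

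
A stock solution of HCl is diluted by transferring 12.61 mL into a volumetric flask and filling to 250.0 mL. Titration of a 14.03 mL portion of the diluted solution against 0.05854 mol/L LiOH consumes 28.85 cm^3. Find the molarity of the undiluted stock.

2.39 M

n(LiOH) = 0.05854 x 0.02885 = 0.001689 mol.
n(HCl) in the aliquot = 0.001689 mol.
[diluted HCl] = 0.001689 / 0.01403 = 0.1204 M.
Dilution factor = 250.0/12.61 = 19.83, so [stock] = 0.1204 x 19.83 = 2.39 M.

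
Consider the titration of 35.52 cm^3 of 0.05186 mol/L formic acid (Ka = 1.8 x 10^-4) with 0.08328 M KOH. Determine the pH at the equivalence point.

n(HCOOH) = 0.05186 x 0.03552 = 0.001842 mol; V(KOH) at equivalence = 0.001842/0.08328 = 0.02212 L.
At equivalence all the acid is converted to HCOO-; total volume = 0.03552 + 0.02212 = 0.05764 L, so [HCOO-] = 0.001842/0.05764 = 0.03196 M.
Kb = Kw/Ka = 1.0e-14 / 1.8 x 10^-4 = 5.56e-11.
[OH^-] = sqrt(Kb x [HCOO-]) = sqrt(5.56e-11 x 0.03196) = 1.33e-6 M.
pOH = 5.88, so pH = 14.00 - 5.88 = 8.12.

8.12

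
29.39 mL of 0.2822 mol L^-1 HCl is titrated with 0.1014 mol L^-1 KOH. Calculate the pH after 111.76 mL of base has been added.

12.33

n(acid) = 0.2822 x 0.02939 = 0.008294 mol; n(KOH) added = 0.1014 x 0.1118 = 0.01133 mol.
Base is in excess by 0.01133 - 0.008294 = 0.003039 mol in a total volume of 0.1411 L.
[OH^-] = 0.003039/0.1411 = 0.02153 M, so pOH = 1.67 and pH = 14.00 - 1.67 = 12.33.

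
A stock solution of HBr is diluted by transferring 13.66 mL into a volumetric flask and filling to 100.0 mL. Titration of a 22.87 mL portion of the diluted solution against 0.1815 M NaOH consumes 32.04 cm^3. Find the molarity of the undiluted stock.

n(NaOH) = 0.1815 x 0.03204 = 0.005815 mol.
n(HBr) in the aliquot = 0.005815 mol.
[diluted HBr] = 0.005815 / 0.02287 = 0.2543 M.
Dilution factor = 100.0/13.66 = 7.321, so [stock] = 0.2543 x 7.321 = 1.86 M.

1.86 M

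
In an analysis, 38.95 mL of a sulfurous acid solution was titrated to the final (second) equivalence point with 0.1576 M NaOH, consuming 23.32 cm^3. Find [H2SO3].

n(NaOH) = 0.1576 x 0.02332 = 0.003675 mol.
At the final (second) equivalence point, 2 mol OH^- react per mol H2SO3, so n(H2SO3) = 0.003675 / 2 = 0.001838 mol.
[H2SO3] = 0.001838 / 0.03895 L = 0.0472 M.

0.0472 M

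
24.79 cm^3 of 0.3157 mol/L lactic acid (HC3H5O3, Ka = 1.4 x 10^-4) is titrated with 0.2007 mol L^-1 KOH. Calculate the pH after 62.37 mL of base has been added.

12.73

n(acid) = 0.3157 x 0.02479 = 0.007826 mol; n(KOH) added = 0.2007 x 0.06237 = 0.01252 mol.
Base is in excess by 0.01252 - 0.007826 = 0.004691 mol in a total volume of 0.08716 L.
[OH^-] = 0.004691/0.08716 = 0.05383 M, so pOH = 1.27 and pH = 14.00 - 1.27 = 12.73.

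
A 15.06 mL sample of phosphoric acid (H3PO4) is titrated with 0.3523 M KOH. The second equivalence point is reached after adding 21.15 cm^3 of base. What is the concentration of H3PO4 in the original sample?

0.247 M

n(KOH) = 0.3523 x 0.02115 = 0.007451 mol.
At the second equivalence point, 2 mol OH^- react per mol H3PO4, so n(H3PO4) = 0.007451 / 2 = 0.003726 mol.
[H3PO4] = 0.003726 / 0.01506 L = 0.247 M.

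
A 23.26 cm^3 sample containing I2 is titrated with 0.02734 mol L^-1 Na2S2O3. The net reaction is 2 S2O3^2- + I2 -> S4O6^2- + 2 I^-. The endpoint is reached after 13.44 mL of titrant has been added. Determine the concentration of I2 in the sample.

n(Na2S2O3) = 0.02734 x 0.01344 = 0.0003674 mol.
From the balanced equation, 2 mol Na2S2O3 reacts with 1 mol I2, so n(I2) = 0.0003674 x 1/2 = 0.0001837 mol.
[I2] = 0.0001837 / 0.02326 L = 0.00790 M.

0.00790 M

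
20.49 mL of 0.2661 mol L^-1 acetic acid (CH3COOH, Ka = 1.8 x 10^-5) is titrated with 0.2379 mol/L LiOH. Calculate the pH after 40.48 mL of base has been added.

12.84

n(acid) = 0.2661 x 0.02049 = 0.005452 mol; n(LiOH) added = 0.2379 x 0.04048 = 0.009630 mol.
Base is in excess by 0.009630 - 0.005452 = 0.004178 mol in a total volume of 0.06097 L.
[OH^-] = 0.004178/0.06097 = 0.06852 M, so pOH = 1.16 and pH = 14.00 - 1.16 = 12.84.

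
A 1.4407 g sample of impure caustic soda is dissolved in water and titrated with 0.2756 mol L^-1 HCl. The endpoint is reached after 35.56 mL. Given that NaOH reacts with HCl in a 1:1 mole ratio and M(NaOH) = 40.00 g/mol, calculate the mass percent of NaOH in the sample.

n(HCl) = 0.2756 x 0.03556 = 0.009800 mol.
n(NaOH) = 0.009800 / 1 = 0.009800 mol.
mass of NaOH = 0.009800 x 40.00 = 0.3920 g.
% purity = 0.3920 / 1.4407 x 100 = 27.2%.

27.2%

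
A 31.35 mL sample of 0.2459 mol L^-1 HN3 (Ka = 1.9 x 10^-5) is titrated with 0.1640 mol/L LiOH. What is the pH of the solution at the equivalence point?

8.86

n(HN3) = 0.2459 x 0.03135 = 0.007709 mol; V(LiOH) at equivalence = 0.007709/0.1640 = 0.04701 L.
At equivalence all the acid is converted to N3-; total volume = 0.03135 + 0.04701 = 0.07836 L, so [N3-] = 0.007709/0.07836 = 0.09838 M.
Kb = Kw/Ka = 1.0e-14 / 1.9 x 10^-5 = 5.26e-10.
[OH^-] = sqrt(Kb x [N3-]) = sqrt(5.26e-10 x 0.09838) = 7.20e-6 M.
pOH = 5.14, so pH = 14.00 - 5.14 = 8.86.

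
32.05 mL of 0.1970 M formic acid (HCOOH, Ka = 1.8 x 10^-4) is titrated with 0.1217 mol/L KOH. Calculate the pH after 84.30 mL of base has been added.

n(acid) = 0.1970 x 0.03205 = 0.006314 mol; n(KOH) added = 0.1217 x 0.08430 = 0.01026 mol.
Base is in excess by 0.01026 - 0.006314 = 0.003945 mol in a total volume of 0.1163 L.
[OH^-] = 0.003945/0.1163 = 0.03391 M, so pOH = 1.47 and pH = 14.00 - 1.47 = 12.53.

12.53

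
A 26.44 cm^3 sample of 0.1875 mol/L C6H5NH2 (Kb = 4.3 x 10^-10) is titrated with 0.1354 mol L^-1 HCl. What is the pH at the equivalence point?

n(C6H5NH2) = 0.1875 x 0.02644 = 0.004958 mol; V(HCl) at equivalence = 0.004958/0.1354 = 0.03661 L.
At equivalence the base is fully converted to C6H5NH3+; total volume = 0.06305 L, so [C6H5NH3+] = 0.004958/0.06305 = 0.07862 M.
Ka(C6H5NH3+) = Kw/Kb = 1.0e-14 / 4.3 x 10^-10 = 2.33e-5.
[H^+] = sqrt(Ka x [C6H5NH3+]) = sqrt(2.33e-5 x 0.07862) = 0.00135 M.
pH = -log(0.00135) = 2.87.

2.87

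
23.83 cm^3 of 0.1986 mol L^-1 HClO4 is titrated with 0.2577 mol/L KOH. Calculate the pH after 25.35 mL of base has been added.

n(acid) = 0.1986 x 0.02383 = 0.004733 mol; n(KOH) added = 0.2577 x 0.02535 = 0.006533 mol.
Base is in excess by 0.006533 - 0.004733 = 0.001800 mol in a total volume of 0.04918 L.
[OH^-] = 0.001800/0.04918 = 0.03660 M, so pOH = 1.44 and pH = 14.00 - 1.44 = 12.56.

12.56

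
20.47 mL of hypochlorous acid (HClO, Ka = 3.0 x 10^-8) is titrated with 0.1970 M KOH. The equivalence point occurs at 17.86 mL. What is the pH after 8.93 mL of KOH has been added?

8.93 mL is exactly half the equivalence volume (17.86/2), i.e. the half-equivalence point.
There, n(HA) = n(A^-), so pH = pKa = -log(3.0 x 10^-8) = 7.52.

7.52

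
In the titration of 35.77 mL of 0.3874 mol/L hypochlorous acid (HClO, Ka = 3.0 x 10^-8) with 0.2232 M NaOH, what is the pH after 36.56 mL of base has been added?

Initial n(HClO) = 0.3874 x 0.03577 = 0.01386 mol.
n(NaOH) added = 0.2232 x 0.03656 = 0.008160 mol, converting that many moles of HClO to ClO-.
Remaining n(HClO) = 0.005697 mol; n(ClO-) = 0.008160 mol.
By Henderson-Hasselbalch, pH = pKa + log([A^-]/[HA]) = 7.52 + log(0.008160/0.005697) = 7.52 + (+0.16) = 7.68.

7.68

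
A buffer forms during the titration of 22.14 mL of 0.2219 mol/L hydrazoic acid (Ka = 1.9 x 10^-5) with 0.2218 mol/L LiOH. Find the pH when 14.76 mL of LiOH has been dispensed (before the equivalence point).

5.02

Initial n(HN3) = 0.2219 x 0.02214 = 0.004913 mol.
n(LiOH) added = 0.2218 x 0.01476 = 0.003274 mol, converting that many moles of HN3 to N3-.
Remaining n(HN3) = 0.001639 mol; n(N3-) = 0.003274 mol.
By Henderson-Hasselbalch, pH = pKa + log([A^-]/[HA]) = 4.72 + log(0.003274/0.001639) = 4.72 + (+0.30) = 5.02.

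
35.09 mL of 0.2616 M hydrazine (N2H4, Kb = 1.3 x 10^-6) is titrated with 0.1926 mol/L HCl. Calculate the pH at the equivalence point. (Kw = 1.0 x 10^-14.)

4.53

n(N2H4) = 0.2616 x 0.03509 = 0.009180 mol; V(HCl) at equivalence = 0.009180/0.1926 = 0.04766 L.
At equivalence the base is fully converted to N2H5+; total volume = 0.08275 L, so [N2H5+] = 0.009180/0.08275 = 0.1109 M.
Ka(N2H5+) = Kw/Kb = 1.0e-14 / 1.3 x 10^-6 = 7.69e-9.
[H^+] = sqrt(Ka x [N2H5+]) = sqrt(7.69e-9 x 0.1109) = 2.92e-5 M.
pH = -log(2.92e-5) = 4.53.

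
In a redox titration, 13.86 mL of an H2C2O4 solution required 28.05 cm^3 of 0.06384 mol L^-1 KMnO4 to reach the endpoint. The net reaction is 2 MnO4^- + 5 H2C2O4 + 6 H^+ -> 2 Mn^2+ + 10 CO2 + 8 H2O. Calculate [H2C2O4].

0.323 M

n(KMnO4) = 0.06384 x 0.02805 = 0.001791 mol.
From the balanced equation, 2 mol KMnO4 reacts with 5 mol H2C2O4, so n(H2C2O4) = 0.001791 x 5/2 = 0.004477 mol.
[H2C2O4] = 0.004477 / 0.01386 L = 0.323 M.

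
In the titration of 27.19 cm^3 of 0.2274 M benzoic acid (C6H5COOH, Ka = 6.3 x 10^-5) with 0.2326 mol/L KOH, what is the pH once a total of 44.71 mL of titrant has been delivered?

n(acid) = 0.2274 x 0.02719 = 0.006183 mol; n(KOH) added = 0.2326 x 0.04471 = 0.01040 mol.
Base is in excess by 0.01040 - 0.006183 = 0.004217 mol in a total volume of 0.07190 L.
[OH^-] = 0.004217/0.07190 = 0.05864 M, so pOH = 1.23 and pH = 14.00 - 1.23 = 12.77.

12.77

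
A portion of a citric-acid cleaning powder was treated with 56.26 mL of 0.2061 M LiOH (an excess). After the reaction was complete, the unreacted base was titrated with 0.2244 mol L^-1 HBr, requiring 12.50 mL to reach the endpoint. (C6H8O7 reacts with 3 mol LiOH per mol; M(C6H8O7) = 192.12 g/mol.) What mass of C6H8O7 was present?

0.563 g

Total n(LiOH) added = 0.2061 x 0.05626 = 0.01160 mol.
n(HBr) used = 0.2244 x 0.01250 = 0.002805 mol, which equals the excess n(LiOH).
So n(LiOH) consumed by the sample = 0.01160 - 0.002805 = 0.008790 mol.
n(C6H8O7) = 0.008790 / 3 = 0.002930 mol.
mass = 0.002930 mol x 192.12 g/mol = 0.563 g.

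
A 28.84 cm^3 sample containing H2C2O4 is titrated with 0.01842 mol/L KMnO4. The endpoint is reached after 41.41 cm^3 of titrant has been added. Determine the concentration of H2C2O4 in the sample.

0.0661 M

n(KMnO4) = 0.01842 x 0.04141 = 0.0007628 mol.
From the balanced equation, 2 mol KMnO4 reacts with 5 mol H2C2O4, so n(H2C2O4) = 0.0007628 x 5/2 = 0.001907 mol.
[H2C2O4] = 0.001907 / 0.02884 L = 0.0661 M.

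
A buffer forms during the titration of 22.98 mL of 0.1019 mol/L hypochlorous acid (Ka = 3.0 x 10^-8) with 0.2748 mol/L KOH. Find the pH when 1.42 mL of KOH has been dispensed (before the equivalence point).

Initial n(HClO) = 0.1019 x 0.02298 = 0.002342 mol.
n(KOH) added = 0.2748 x 0.001420 = 0.0003902 mol, converting that many moles of HClO to ClO-.
Remaining n(HClO) = 0.001951 mol; n(ClO-) = 0.0003902 mol.
By Henderson-Hasselbalch, pH = pKa + log([A^-]/[HA]) = 7.52 + log(0.0003902/0.001951) = 7.52 + (-0.70) = 6.82.

6.82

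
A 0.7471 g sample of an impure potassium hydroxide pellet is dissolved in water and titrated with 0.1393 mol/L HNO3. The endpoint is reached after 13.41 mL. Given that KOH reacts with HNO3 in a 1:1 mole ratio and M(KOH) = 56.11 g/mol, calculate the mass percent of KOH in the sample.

n(HNO3) = 0.1393 x 0.01341 = 0.001868 mol.
n(KOH) = 0.001868 / 1 = 0.001868 mol.
mass of KOH = 0.001868 x 56.11 = 0.1048 g.
% purity = 0.1048 / 0.7471 x 100 = 14.0%.

14.0%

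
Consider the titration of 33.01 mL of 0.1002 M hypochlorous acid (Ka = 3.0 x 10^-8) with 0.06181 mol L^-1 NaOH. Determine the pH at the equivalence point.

10.05

n(HClO) = 0.1002 x 0.03301 = 0.003308 mol; V(NaOH) at equivalence = 0.003308/0.06181 = 0.05351 L.
At equivalence all the acid is converted to ClO-; total volume = 0.03301 + 0.05351 = 0.08652 L, so [ClO-] = 0.003308/0.08652 = 0.03823 M.
Kb = Kw/Ka = 1.0e-14 / 3.0 x 10^-8 = 3.33e-7.
[OH^-] = sqrt(Kb x [ClO-]) = sqrt(3.33e-7 x 0.03823) = 0.000113 M.
pOH = 3.95, so pH = 14.00 - 3.95 = 10.05.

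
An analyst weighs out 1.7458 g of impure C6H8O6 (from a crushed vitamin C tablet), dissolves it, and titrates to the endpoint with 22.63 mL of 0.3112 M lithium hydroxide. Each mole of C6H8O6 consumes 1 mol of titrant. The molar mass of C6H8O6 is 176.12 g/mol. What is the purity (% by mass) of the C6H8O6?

71.0%

n(LiOH) = 0.3112 x 0.02263 = 0.007042 mol.
n(C6H8O6) = 0.007042 / 1 = 0.007042 mol.
mass of C6H8O6 = 0.007042 x 176.12 = 1.240 g.
% purity = 1.240 / 1.7458 x 100 = 71.0%.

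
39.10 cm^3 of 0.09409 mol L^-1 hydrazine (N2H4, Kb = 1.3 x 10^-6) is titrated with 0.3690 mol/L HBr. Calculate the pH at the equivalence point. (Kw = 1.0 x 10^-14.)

4.62

n(N2H4) = 0.09409 x 0.03910 = 0.003679 mol; V(HBr) at equivalence = 0.003679/0.3690 = 0.009970 L.
At equivalence the base is fully converted to N2H5+; total volume = 0.04907 L, so [N2H5+] = 0.003679/0.04907 = 0.07497 M.
Ka(N2H5+) = Kw/Kb = 1.0e-14 / 1.3 x 10^-6 = 7.69e-9.
[H^+] = sqrt(Ka x [N2H5+]) = sqrt(7.69e-9 x 0.07497) = 2.40e-5 M.
pH = -log(2.40e-5) = 4.62.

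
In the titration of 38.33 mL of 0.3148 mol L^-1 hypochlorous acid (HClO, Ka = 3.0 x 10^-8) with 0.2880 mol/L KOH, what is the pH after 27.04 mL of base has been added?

Initial n(HClO) = 0.3148 x 0.03833 = 0.01207 mol.
n(KOH) added = 0.2880 x 0.02704 = 0.007788 mol, converting that many moles of HClO to ClO-.
Remaining n(HClO) = 0.004279 mol; n(ClO-) = 0.007788 mol.
By Henderson-Hasselbalch, pH = pKa + log([A^-]/[HA]) = 7.52 + log(0.007788/0.004279) = 7.52 + (+0.26) = 7.78.

7.78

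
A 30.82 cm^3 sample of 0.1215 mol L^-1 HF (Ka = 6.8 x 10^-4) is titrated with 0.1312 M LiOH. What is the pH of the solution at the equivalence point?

7.98

n(HF) = 0.1215 x 0.03082 = 0.003745 mol; V(LiOH) at equivalence = 0.003745/0.1312 = 0.02854 L.
At equivalence all the acid is converted to F-; total volume = 0.03082 + 0.02854 = 0.05936 L, so [F-] = 0.003745/0.05936 = 0.06308 M.
Kb = Kw/Ka = 1.0e-14 / 6.8 x 10^-4 = 1.47e-11.
[OH^-] = sqrt(Kb x [F-]) = sqrt(1.47e-11 x 0.06308) = 9.63e-7 M.
pOH = 6.02, so pH = 14.00 - 6.02 = 7.98.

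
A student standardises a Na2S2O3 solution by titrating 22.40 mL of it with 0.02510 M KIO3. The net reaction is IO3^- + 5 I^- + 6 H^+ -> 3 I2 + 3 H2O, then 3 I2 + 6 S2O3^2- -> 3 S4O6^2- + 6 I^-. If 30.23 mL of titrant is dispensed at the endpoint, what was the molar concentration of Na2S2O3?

0.203 M

n(KIO3) = 0.02510 x 0.03023 = 0.0007588 mol.
From the balanced equation, 1 mol KIO3 reacts with 6 mol Na2S2O3, so n(Na2S2O3) = 0.0007588 x 6/1 = 0.004553 mol.
[Na2S2O3] = 0.004553 / 0.02240 L = 0.203 M.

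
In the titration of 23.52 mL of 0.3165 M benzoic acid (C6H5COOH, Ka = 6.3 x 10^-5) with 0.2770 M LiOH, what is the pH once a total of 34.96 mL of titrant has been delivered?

n(acid) = 0.3165 x 0.02352 = 0.007444 mol; n(LiOH) added = 0.2770 x 0.03496 = 0.009684 mol.
Base is in excess by 0.009684 - 0.007444 = 0.002240 mol in a total volume of 0.05848 L.
[OH^-] = 0.002240/0.05848 = 0.03830 M, so pOH = 1.42 and pH = 14.00 - 1.42 = 12.58.

12.58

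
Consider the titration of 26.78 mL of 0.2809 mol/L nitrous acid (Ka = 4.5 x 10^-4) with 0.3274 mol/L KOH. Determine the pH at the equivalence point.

8.26

n(HNO2) = 0.2809 x 0.02678 = 0.007523 mol; V(KOH) at equivalence = 0.007523/0.3274 = 0.02298 L.
At equivalence all the acid is converted to NO2-; total volume = 0.02678 + 0.02298 = 0.04976 L, so [NO2-] = 0.007523/0.04976 = 0.1512 M.
Kb = Kw/Ka = 1.0e-14 / 4.5 x 10^-4 = 2.22e-11.
[OH^-] = sqrt(Kb x [NO2-]) = sqrt(2.22e-11 x 0.1512) = 1.83e-6 M.
pOH = 5.74, so pH = 14.00 - 5.74 = 8.26.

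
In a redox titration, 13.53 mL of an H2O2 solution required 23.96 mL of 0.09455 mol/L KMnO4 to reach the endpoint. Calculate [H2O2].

n(KMnO4) = 0.09455 x 0.02396 = 0.002265 mol.
From the balanced equation, 2 mol KMnO4 reacts with 5 mol H2O2, so n(H2O2) = 0.002265 x 5/2 = 0.005664 mol.
[H2O2] = 0.005664 / 0.01353 L = 0.419 M.

0.419 M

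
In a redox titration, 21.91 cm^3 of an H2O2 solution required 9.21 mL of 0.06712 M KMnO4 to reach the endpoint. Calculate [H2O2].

0.0705 M

n(KMnO4) = 0.06712 x 0.009210 = 0.0006182 mol.
From the balanced equation, 2 mol KMnO4 reacts with 5 mol H2O2, so n(H2O2) = 0.0006182 x 5/2 = 0.001545 mol.
[H2O2] = 0.001545 / 0.02191 L = 0.0705 M.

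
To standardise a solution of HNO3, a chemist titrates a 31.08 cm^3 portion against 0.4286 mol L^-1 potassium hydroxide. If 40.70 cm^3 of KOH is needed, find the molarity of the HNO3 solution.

n(KOH) delivered = 0.4286 x 0.04070 = 0.01744 mol.
For a 1:1 reaction, n(HNO3) = 0.01744 mol.
[HNO3] = 0.01744 mol / 0.03108 L = 0.561 M.

0.561 M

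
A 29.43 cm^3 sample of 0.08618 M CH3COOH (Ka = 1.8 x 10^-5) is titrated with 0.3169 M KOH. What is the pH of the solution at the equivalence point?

n(CH3COOH) = 0.08618 x 0.02943 = 0.002536 mol; V(KOH) at equivalence = 0.002536/0.3169 = 0.008003 L.
At equivalence all the acid is converted to CH3COO-; total volume = 0.02943 + 0.008003 = 0.03743 L, so [CH3COO-] = 0.002536/0.03743 = 0.06775 M.
Kb = Kw/Ka = 1.0e-14 / 1.8 x 10^-5 = 5.56e-10.
[OH^-] = sqrt(Kb x [CH3COO-]) = sqrt(5.56e-10 x 0.06775) = 6.14e-6 M.
pOH = 5.21, so pH = 14.00 - 5.21 = 8.79.

8.79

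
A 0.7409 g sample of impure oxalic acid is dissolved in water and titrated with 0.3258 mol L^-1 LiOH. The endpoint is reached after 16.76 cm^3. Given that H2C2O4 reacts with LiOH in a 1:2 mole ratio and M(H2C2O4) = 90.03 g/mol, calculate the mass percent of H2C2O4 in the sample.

33.2%

n(LiOH) = 0.3258 x 0.01676 = 0.005460 mol.
n(H2C2O4) = 0.005460 / 2 = 0.002730 mol.
mass of H2C2O4 = 0.002730 x 90.03 = 0.2458 g.
% purity = 0.2458 / 0.7409 x 100 = 33.2%.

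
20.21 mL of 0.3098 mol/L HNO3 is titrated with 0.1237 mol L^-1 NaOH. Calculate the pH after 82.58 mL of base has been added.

n(acid) = 0.3098 x 0.02021 = 0.006261 mol; n(NaOH) added = 0.1237 x 0.08258 = 0.01022 mol.
Base is in excess by 0.01022 - 0.006261 = 0.003954 mol in a total volume of 0.1028 L.
[OH^-] = 0.003954/0.1028 = 0.03847 M, so pOH = 1.41 and pH = 14.00 - 1.41 = 12.59.

12.59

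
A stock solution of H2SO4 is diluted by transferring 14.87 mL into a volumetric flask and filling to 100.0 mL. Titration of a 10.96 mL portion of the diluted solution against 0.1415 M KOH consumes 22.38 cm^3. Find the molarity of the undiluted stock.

0.972 M

n(KOH) = 0.1415 x 0.02238 = 0.003167 mol.
n(H2SO4) in the aliquot = 0.003167 x 1/2 = 0.001583 mol.
[diluted H2SO4] = 0.001583 / 0.01096 = 0.1445 M.
Dilution factor = 100.0/14.87 = 6.725, so [stock] = 0.1445 x 6.725 = 0.972 M.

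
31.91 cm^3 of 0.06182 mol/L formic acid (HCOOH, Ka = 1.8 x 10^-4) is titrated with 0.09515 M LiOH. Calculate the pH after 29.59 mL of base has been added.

12.14

n(acid) = 0.06182 x 0.03191 = 0.001973 mol; n(LiOH) added = 0.09515 x 0.02959 = 0.002815 mol.
Base is in excess by 0.002815 - 0.001973 = 0.0008428 mol in a total volume of 0.06150 L.
[OH^-] = 0.0008428/0.06150 = 0.01370 M, so pOH = 1.86 and pH = 14.00 - 1.86 = 12.14.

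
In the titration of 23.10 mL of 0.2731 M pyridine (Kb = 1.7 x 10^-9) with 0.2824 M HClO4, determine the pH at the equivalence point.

3.04

n(C5H5N) = 0.2731 x 0.02310 = 0.006309 mol; V(HClO4) at equivalence = 0.006309/0.2824 = 0.02234 L.
At equivalence the base is fully converted to C5H5NH+; total volume = 0.04544 L, so [C5H5NH+] = 0.006309/0.04544 = 0.1388 M.
Ka(C5H5NH+) = Kw/Kb = 1.0e-14 / 1.7 x 10^-9 = 5.88e-6.
[H^+] = sqrt(Ka x [C5H5NH+]) = sqrt(5.88e-6 x 0.1388) = 0.000904 M.
pH = -log(0.000904) = 3.04.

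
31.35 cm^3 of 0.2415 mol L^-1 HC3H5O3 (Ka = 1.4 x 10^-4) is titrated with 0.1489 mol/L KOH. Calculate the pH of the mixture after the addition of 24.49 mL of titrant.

3.82

Initial n(HC3H5O3) = 0.2415 x 0.03135 = 0.007571 mol.
n(KOH) added = 0.1489 x 0.02449 = 0.003647 mol, converting that many moles of HC3H5O3 to C3H5O3-.
Remaining n(HC3H5O3) = 0.003924 mol; n(C3H5O3-) = 0.003647 mol.
By Henderson-Hasselbalch, pH = pKa + log([A^-]/[HA]) = 3.85 + log(0.003647/0.003924) = 3.85 + (-0.03) = 3.82.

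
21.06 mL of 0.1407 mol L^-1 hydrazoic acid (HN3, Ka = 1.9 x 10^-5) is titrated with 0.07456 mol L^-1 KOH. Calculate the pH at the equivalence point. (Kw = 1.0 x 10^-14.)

8.70

n(HN3) = 0.1407 x 0.02106 = 0.002963 mol; V(KOH) at equivalence = 0.002963/0.07456 = 0.03974 L.
At equivalence all the acid is converted to N3-; total volume = 0.02106 + 0.03974 = 0.06080 L, so [N3-] = 0.002963/0.06080 = 0.04873 M.
Kb = Kw/Ka = 1.0e-14 / 1.9 x 10^-5 = 5.26e-10.
[OH^-] = sqrt(Kb x [N3-]) = sqrt(5.26e-10 x 0.04873) = 5.06e-6 M.
pOH = 5.30, so pH = 14.00 - 5.30 = 8.70.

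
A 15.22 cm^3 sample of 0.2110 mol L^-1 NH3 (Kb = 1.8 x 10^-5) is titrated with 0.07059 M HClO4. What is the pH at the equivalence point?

n(NH3) = 0.2110 x 0.01522 = 0.003211 mol; V(HClO4) at equivalence = 0.003211/0.07059 = 0.04549 L.
At equivalence the base is fully converted to NH4+; total volume = 0.06071 L, so [NH4+] = 0.003211/0.06071 = 0.05289 M.
Ka(NH4+) = Kw/Kb = 1.0e-14 / 1.8 x 10^-5 = 5.56e-10.
[H^+] = sqrt(Ka x [NH4+]) = sqrt(5.56e-10 x 0.05289) = 5.42e-6 M.
pH = -log(5.42e-6) = 5.27.

5.27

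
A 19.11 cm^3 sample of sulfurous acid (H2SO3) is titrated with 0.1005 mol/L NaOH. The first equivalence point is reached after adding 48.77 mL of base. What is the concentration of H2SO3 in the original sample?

n(NaOH) = 0.1005 x 0.04877 = 0.004901 mol.
At the first equivalence point, 1 mol OH^- react per mol H2SO3, so n(H2SO3) = 0.004901 / 1 = 0.004901 mol.
[H2SO3] = 0.004901 / 0.01911 L = 0.256 M.

0.256 M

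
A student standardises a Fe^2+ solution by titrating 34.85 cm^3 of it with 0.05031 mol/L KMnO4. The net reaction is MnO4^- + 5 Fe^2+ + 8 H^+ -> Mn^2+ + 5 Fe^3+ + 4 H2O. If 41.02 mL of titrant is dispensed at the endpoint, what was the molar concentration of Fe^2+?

0.296 M

n(KMnO4) = 0.05031 x 0.04102 = 0.002064 mol.
From the balanced equation, 1 mol KMnO4 reacts with 5 mol Fe^2+, so n(Fe^2+) = 0.002064 x 5/1 = 0.01032 mol.
[Fe^2+] = 0.01032 / 0.03485 L = 0.296 M.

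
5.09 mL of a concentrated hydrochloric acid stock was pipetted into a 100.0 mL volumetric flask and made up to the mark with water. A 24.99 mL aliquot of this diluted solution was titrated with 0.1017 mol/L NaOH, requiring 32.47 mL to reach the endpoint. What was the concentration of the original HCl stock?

2.60 M

n(NaOH) = 0.1017 x 0.03247 = 0.003302 mol.
n(HCl) in the aliquot = 0.003302 mol.
[diluted HCl] = 0.003302 / 0.02499 = 0.1321 M.
Dilution factor = 100.0/5.090 = 19.65, so [stock] = 0.1321 x 19.65 = 2.60 M.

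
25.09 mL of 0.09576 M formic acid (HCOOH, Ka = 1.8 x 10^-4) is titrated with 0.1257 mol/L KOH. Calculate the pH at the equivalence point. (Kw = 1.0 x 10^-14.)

n(HCOOH) = 0.09576 x 0.02509 = 0.002403 mol; V(KOH) at equivalence = 0.002403/0.1257 = 0.01911 L.
At equivalence all the acid is converted to HCOO-; total volume = 0.02509 + 0.01911 = 0.04420 L, so [HCOO-] = 0.002403/0.04420 = 0.05435 M.
Kb = Kw/Ka = 1.0e-14 / 1.8 x 10^-4 = 5.56e-11.
[OH^-] = sqrt(Kb x [HCOO-]) = sqrt(5.56e-11 x 0.05435) = 1.74e-6 M.
pOH = 5.76, so pH = 14.00 - 5.76 = 8.24.

8.24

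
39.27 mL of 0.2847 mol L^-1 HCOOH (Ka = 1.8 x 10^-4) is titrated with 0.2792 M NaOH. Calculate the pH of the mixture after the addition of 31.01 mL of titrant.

Initial n(HCOOH) = 0.2847 x 0.03927 = 0.01118 mol.
n(NaOH) added = 0.2792 x 0.03101 = 0.008658 mol, converting that many moles of HCOOH to HCOO-.
Remaining n(HCOOH) = 0.002522 mol; n(HCOO-) = 0.008658 mol.
By Henderson-Hasselbalch, pH = pKa + log([A^-]/[HA]) = 3.74 + log(0.008658/0.002522) = 3.74 + (+0.54) = 4.28.

4.28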